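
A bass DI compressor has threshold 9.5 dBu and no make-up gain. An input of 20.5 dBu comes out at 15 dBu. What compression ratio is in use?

2:1

Input overshoot = 20.5 − 9.5 = 11 dB; output overshoot = 15 − 9.5 = 5.5 dB.
Ratio = 11 / 5.5 = 2.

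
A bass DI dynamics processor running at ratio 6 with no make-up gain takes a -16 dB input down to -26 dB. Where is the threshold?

Input is 12 dB above T (since output overshoot × R = input overshoot: (-26 − T)·6 = -16 − T gives T = -28 dB).
Check: -28 + (-16 − (-28))/6 = -28 + 2 = -26 dB. ✓

-28 dB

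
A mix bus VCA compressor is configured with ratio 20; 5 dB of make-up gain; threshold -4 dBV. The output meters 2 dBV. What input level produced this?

16 dBV

Remove make-up: 2 − 5 = -3 dBV.
That's 1 dB above the -4 dBV threshold.
Before 20:1 compression the overshoot was 1 × 20 = 20 dB, so input = -4 + 20 = 16 dBV.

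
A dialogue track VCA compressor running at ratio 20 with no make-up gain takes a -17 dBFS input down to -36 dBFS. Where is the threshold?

Let T be the threshold. Output overshoot = (input overshoot)/R, so -36 − T = (-17 − T)/20.
20·(-36 − T) = -17 − T → 19·T = -720 − (-17) = -703.
T = -703/19 = -37 dBFS.

-37 dBFS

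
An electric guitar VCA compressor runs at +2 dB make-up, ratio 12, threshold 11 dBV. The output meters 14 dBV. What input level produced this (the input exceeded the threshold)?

23 dBV

Remove make-up: 14 − 2 = 12 dBV.
That's 1 dB above the 11 dBV threshold.
Input overshoot = R × output overshoot = 12 dB → input = 11 + 12 = 23 dBV.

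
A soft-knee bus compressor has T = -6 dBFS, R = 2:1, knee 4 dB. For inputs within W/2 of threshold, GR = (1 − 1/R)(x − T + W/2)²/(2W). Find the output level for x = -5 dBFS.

-5.5625 dBFS

x − T + W/2 = -5 − (-6) + 2 = 3.
GR = (1 − 1/2) × 3² / 8 = 0.5 × 9 / 8 = 0.5625 dB.
Output = -5 − 0.5625 = -5.5625 dBFS.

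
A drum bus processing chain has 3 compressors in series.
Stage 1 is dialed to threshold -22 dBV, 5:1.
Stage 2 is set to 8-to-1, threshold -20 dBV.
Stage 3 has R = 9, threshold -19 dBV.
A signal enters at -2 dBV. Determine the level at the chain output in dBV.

Stage 1: 20 dB above -22 dBV, reduced 5:1 to 4 dB above → -18 dBV.
Stage 2: 2 dB above -20 dBV, reduced 8:1 to 0.25 dB above → -19.75 dBV.
Stage 3: below threshold (-19.75 ≤ -19); passes unchanged; output -19.75 dBV.

-19.75 dBV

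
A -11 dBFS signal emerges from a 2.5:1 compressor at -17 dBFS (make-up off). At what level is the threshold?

Let T be the threshold. Output overshoot = (input overshoot)/R, so -17 − T = (-11 − T)/2.5.
2.5·(-17 − T) = -11 − T → 1.5·T = -42.5 − (-11) = -31.5.
T = -31.5/1.5 = -21 dBFS.

-21 dBFS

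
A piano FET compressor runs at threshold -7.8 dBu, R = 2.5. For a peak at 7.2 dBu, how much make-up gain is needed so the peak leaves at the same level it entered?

9 dB

The peak compresses to -7.8 + 15/2.5 = -1.8 dBu.
To reach 7.2 dBu requires 7.2 − (-1.8) = 9 dB of make-up.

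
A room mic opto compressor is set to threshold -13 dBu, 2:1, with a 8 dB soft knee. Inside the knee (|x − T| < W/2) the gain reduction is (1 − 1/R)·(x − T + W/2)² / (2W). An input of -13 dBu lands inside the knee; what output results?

x − T + W/2 = -13 − (-13) + 4 = 4.
GR = (1 − 1/2) × 4² / 16 = 0.5 × 16 / 16 = 0.5 dB.
Output = -13 − 0.5 = -13.5 dBu.

-13.5 dBu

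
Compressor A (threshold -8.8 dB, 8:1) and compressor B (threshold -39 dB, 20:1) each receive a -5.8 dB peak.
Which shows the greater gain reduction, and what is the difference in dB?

B, by 28.915 dB

A: GR = 3 − 3/8 = 2.625 dB.
B: GR = 33.2 − 33.2/20 = 31.54 dB.
Difference: 28.915 dB in favour of B.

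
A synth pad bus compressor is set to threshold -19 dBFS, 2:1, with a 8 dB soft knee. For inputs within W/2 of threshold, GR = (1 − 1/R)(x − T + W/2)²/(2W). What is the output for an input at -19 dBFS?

-19.5 dBFS

x − T + W/2 = -19 − (-19) + 4 = 4.
GR = (1 − 1/2) × 4² / 16 = 0.5 × 16 / 16 = 0.5 dB.
Output = -19 − 0.5 = -19.5 dBFS.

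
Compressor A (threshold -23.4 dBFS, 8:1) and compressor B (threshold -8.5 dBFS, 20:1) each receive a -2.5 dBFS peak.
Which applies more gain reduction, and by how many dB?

A, by 12.5875 dB

A: GR = 20.9 − 20.9/8 = 18.2875 dB.
B: GR = 6 − 6/20 = 5.7 dB.
Difference: 12.5875 dB in favour of A.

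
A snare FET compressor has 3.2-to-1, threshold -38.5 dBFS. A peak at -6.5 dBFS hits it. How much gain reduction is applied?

The signal is 32 dB above threshold.
A 3.2:1 ratio leaves 10 dB of that excess.
GR = overshoot in − overshoot out = 32 − 10 = 22 dB.

22 dB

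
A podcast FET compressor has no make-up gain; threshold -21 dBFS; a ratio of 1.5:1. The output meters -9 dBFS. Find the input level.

-3 dBFS

That's 12 dB above the -21 dBFS threshold.
Input overshoot = R × output overshoot = 18 dB → input = -21 + 18 = -3 dBFS.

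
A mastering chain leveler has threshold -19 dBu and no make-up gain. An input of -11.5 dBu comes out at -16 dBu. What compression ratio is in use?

Input overshoot = -11.5 − (-19) = 7.5 dB; output overshoot = -16 − (-19) = 3 dB.
Ratio = 7.5 / 3 = 2.5.

2.5:1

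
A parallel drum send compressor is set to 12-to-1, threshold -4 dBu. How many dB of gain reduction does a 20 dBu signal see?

22 dB

20 dBu exceeds the threshold by 24 dB.
After 12:1 compression the overshoot becomes 24/12 = 2 dB.
Gain reduction = 24 − 2 = 22 dB.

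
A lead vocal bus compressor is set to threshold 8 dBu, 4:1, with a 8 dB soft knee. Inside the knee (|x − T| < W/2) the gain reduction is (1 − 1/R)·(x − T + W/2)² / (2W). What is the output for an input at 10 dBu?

x − T + W/2 = 10 − 8 + 4 = 6.
GR = (1 − 1/4) × 6² / 16 = 0.75 × 36 / 16 = 1.6875 dB.
Output = 10 − 1.6875 = 8.3125 dBu.

8.3125 dBu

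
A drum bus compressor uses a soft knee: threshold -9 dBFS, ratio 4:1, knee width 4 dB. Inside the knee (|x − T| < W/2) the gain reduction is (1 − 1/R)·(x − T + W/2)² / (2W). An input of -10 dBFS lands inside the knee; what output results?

-10.09375 dBFS

x − T + W/2 = -10 − (-9) + 2 = 1.
GR = (1 − 1/4) × 1² / 8 = 0.75 × 1 / 8 = 0.09375 dB.
Output = -10 − 0.09375 = -10.09375 dBFS.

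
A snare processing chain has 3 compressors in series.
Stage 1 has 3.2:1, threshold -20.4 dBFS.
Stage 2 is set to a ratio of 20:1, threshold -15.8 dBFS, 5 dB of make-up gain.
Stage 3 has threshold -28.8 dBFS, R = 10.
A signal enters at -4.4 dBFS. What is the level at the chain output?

Stage 1: -4.4 dBFS is 16 dB over -20.4 dBFS; at 3.2:1 that becomes 5 dB over, giving -15.4 dBFS.
Stage 2: -15.4 dBFS is 0.4 dB over -15.8 dBFS; at 20:1 that becomes 0.02 dB over, giving -15.78 dBFS; +5 dB make-up → -10.78 dBFS.
Stage 3: overshoot 18.02 dB → 18.02/10 = 1.802 dB → -26.998 dBFS.

-26.998 dBFS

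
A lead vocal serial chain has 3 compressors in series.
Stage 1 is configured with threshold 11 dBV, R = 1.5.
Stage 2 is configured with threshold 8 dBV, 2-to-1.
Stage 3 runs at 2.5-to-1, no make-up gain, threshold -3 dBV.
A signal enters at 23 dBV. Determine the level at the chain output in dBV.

Stage 1: overshoot 12 dB → 12/1.5 = 8 dB → 19 dBV.
Stage 2: 11 dB above 8 dBV, reduced 2:1 to 5.5 dB above → 13.5 dBV.
Stage 3: overshoot 16.5 dB → 16.5/2.5 = 6.6 dB → 3.6 dBV.

3.6 dBV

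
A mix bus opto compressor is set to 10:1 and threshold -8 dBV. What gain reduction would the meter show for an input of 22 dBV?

Overshoot = 22 − (-8) = 30 dB.
At 10:1, output sits 30/10 = 3 dB above threshold.
GR = overshoot in − overshoot out = 30 − 3 = 27 dB.

27 dB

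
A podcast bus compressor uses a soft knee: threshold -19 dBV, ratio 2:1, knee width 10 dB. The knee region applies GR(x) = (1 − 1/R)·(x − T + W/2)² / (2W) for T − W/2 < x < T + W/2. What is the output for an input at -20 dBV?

-20.4 dBV

x − T + W/2 = -20 − (-19) + 5 = 4.
GR = (1 − 1/2) × 4² / 20 = 0.5 × 16 / 20 = 0.4 dB.
Output = -20 − 0.4 = -20.4 dBV.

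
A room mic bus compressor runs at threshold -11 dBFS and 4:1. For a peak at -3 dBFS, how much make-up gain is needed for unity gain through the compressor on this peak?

Overshoot 8 dB → 8/4 = 2 dB after compression, so the compressed level is -11 + 2 = -9 dBFS.
Make-up = target − compressed = -3 − (-9) = 6 dB.

6 dB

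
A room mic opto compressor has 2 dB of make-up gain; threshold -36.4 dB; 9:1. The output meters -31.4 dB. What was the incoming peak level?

Remove make-up: -31.4 − 2 = -33.4 dB.
That's 3 dB above the -36.4 dB threshold.
Undo the ratio: input overshoot = 3 × 9 = 27 dB, giving input = -9.4 dB.

-9.4 dB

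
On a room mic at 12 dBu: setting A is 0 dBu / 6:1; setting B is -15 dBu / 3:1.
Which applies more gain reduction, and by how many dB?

B, by 8 dB

A: overshoot 12 dB → output overshoot 2 dB → GR 10 dB.
B: overshoot 27 dB → output overshoot 9 dB → GR 18 dB.
Difference: 8 dB in favour of B.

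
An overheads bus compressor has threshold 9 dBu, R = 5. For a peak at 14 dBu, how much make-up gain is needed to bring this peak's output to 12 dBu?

2 dB

Overshoot 5 dB → 5/5 = 1 dB after compression, so the compressed level is 9 + 1 = 10 dBu.
Make-up = target − compressed = 12 − 10 = 2 dB.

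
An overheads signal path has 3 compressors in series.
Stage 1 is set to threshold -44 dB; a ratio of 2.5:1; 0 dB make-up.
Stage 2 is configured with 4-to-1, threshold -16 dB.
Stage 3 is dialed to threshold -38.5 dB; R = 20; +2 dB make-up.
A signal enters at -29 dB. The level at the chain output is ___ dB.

Stage 1: -29 dB is 15 dB over -44 dB; at 2.5:1 that becomes 6 dB over, giving -38 dB.
Stage 2: -38 dB ≤ -16 dB, so stage 2 doesn't engage; output -38 dB.
Stage 3: 0.5 dB above -38.5 dB, reduced 20:1 to 0.025 dB above → -38.475 dB; +2 dB make-up → -36.475 dB.

-36.475 dB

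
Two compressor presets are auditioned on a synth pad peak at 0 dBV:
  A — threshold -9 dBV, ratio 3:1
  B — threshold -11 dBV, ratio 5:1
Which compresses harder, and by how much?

B, by 2.8 dB

A: GR = 9 − 9/3 = 6 dB.
B: GR = 11 − 11/5 = 8.8 dB.
B reduces 2.8 dB more.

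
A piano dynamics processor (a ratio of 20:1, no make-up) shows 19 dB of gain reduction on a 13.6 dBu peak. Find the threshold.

-6.4 dBu

Input is 20 dB above T (since output overshoot × R = input overshoot: (-5.4 − T)·20 = 13.6 − T gives T = -6.4 dBu).
Check: -6.4 + (13.6 − (-6.4))/20 = -6.4 + 1 = -5.4 dBu. ✓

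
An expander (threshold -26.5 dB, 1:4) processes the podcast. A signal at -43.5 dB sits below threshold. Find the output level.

The input is 17 dB below the -26.5 dB threshold.
A 1:4 expander multiplies undershoot by 4: 17 × 4 = 68 dB below threshold.
Output = -26.5 − 68 = -94.5 dB.

-94.5 dB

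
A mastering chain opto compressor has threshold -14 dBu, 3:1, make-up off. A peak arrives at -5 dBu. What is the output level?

The input is 9 dB above the -14 dBu threshold.
The 9 dB excess becomes 3 dB after 3:1 reduction.
So the level is -14 + 3 = -11 dBu.

-11 dBu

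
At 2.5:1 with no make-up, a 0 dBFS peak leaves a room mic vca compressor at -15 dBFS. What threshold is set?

-25 dBFS

Gain reduction = 0 − (-15) = 15 dB; output overshoot = GR / (R − 1) = 15 / 1.5 = 10 dB.
Threshold = output − output overshoot = -15 − 10 = -25 dBFS.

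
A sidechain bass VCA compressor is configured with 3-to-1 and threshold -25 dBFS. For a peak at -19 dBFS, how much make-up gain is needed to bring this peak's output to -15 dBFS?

The peak compresses to -25 + 6/3 = -23 dBFS.
To reach -15 dBFS requires -15 − (-23) = 8 dB of make-up.

8 dB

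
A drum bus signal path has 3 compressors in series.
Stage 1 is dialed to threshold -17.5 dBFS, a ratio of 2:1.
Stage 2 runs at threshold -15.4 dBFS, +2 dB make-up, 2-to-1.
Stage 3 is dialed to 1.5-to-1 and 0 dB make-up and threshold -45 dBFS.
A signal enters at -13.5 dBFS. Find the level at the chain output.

Stage 1: -13.5 dBFS is 4 dB over -17.5 dBFS; at 2:1 that becomes 2 dB over, giving -15.5 dBFS.
Stage 2: below threshold (-15.5 ≤ -15.4); passes unchanged; make-up brings it to -13.5 dBFS.
Stage 3: overshoot 31.5 dB → 31.5/1.5 = 21 dB → -24 dBFS.

-24 dBFS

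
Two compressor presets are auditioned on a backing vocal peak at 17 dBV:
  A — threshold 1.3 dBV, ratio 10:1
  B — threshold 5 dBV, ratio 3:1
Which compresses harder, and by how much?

A: GR = 15.7 − 15.7/10 = 14.13 dB.
B: GR = 12 − 12/3 = 8 dB.
Difference: 6.13 dB in favour of A.

A, by 6.13 dB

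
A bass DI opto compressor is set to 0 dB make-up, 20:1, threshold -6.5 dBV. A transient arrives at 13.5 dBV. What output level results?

The input is 20 dB above the -6.5 dBV threshold.
The 20 dB excess becomes 1 dB after 20:1 reduction.
That puts the output at -5.5 dBV.

-5.5 dBV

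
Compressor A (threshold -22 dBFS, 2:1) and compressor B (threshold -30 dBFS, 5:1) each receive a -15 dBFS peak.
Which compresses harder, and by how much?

B, by 8.5 dB

A: GR = 7 − 7/2 = 3.5 dB.
B: GR = 15 − 15/5 = 12 dB.
Difference: 8.5 dB in favour of B.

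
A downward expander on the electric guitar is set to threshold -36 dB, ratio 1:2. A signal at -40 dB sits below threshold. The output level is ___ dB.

-44 dB

Below threshold, a 1:2 expander applies gain = (2−1)×(T − x) of attenuation.
(2−1) × 4 = 4 dB, so output = -40 − 4 = -44 dB.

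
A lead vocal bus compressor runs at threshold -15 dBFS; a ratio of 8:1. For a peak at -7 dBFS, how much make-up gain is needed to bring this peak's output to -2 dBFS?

12 dB

Overshoot 8 dB → 8/8 = 1 dB after compression, so the compressed level is -15 + 1 = -14 dBFS.
Make-up = target − compressed = -2 − (-14) = 12 dB.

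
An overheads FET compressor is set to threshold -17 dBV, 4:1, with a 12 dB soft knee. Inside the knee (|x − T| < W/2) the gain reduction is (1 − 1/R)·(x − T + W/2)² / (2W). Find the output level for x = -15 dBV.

x − T + W/2 = -15 − (-17) + 6 = 8.
GR = (1 − 1/4) × 8² / 24 = 0.75 × 64 / 24 = 2 dB.
Output = -15 − 2 = -17 dBV.

-17 dBV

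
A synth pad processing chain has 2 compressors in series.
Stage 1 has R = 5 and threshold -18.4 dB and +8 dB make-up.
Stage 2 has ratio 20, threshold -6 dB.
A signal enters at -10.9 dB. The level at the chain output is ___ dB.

-8.9 dB

Stage 1: overshoot 7.5 dB → 7.5/5 = 1.5 dB → -16.9 dB; +8 dB make-up → -8.9 dB.
Stage 2: -8.9 dB is at or below the -6 dB threshold — no compression; output -8.9 dB.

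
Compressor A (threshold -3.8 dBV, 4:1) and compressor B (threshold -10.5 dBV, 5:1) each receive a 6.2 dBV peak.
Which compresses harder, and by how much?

A: 10 dB over, compressed to 2.5 dB over, so 7.5 dB of GR.
B: 16.7 dB over, compressed to 3.34 dB over, so 13.36 dB of GR.
B applies 5.86 dB more gain reduction.

B, by 5.86 dB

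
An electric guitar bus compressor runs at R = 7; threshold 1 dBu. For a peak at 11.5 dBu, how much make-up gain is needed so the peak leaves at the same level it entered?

9 dB

The peak compresses to 1 + 10.5/7 = 2.5 dBu.
To reach 11.5 dBu requires 11.5 − 2.5 = 9 dB of make-up.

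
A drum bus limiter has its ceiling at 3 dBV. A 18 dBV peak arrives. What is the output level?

3 dBV

A brickwall limiter is an ∞:1 compressor: any input above the ceiling is clamped to 3 dBV.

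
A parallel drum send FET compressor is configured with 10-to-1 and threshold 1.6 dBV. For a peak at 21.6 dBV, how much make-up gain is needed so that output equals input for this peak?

The peak compresses to 1.6 + 20/10 = 3.6 dBV.
To reach 21.6 dBV requires 21.6 − 3.6 = 18 dB of make-up.

18 dB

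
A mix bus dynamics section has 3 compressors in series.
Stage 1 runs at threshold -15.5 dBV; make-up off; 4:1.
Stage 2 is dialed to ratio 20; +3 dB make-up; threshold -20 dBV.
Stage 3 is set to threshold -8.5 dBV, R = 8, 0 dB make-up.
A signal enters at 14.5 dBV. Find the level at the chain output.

Stage 1: 14.5 dBV is 30 dB over -15.5 dBV; at 4:1 that becomes 7.5 dB over, giving -8 dBV.
Stage 2: overshoot 12 dB → 12/20 = 0.6 dB → -19.4 dBV; +3 dB make-up → -16.4 dBV.
Stage 3: -16.4 dBV ≤ -8.5 dBV, so stage 3 doesn't engage; output -16.4 dBV.

-16.4 dBV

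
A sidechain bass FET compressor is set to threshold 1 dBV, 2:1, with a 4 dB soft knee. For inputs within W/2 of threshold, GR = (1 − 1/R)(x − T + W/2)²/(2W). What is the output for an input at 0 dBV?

-0.0625 dBV

x − T + W/2 = 0 − 1 + 2 = 1.
GR = (1 − 1/2) × 1² / 8 = 0.5 × 1 / 8 = 0.0625 dB.
Output = 0 − 0.0625 = -0.0625 dBV.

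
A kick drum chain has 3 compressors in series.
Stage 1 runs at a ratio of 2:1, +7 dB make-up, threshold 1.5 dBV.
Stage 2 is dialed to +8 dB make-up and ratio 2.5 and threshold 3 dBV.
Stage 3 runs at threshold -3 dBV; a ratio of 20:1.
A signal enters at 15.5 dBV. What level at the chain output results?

Stage 1: overshoot 14 dB → 14/2 = 7 dB → 8.5 dBV; +7 dB make-up → 15.5 dBV.
Stage 2: 12.5 dB above 3 dBV, reduced 2.5:1 to 5 dB above → 8 dBV; +8 dB make-up → 16 dBV.
Stage 3: 16 dBV is 19 dB over -3 dBV; at 20:1 that becomes 0.95 dB over, giving -2.05 dBV.

-2.05 dBV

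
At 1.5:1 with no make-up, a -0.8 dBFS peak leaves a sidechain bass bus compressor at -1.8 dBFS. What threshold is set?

Let T be the threshold. Output overshoot = (input overshoot)/R, so -1.8 − T = (-0.8 − T)/1.5.
1.5·(-1.8 − T) = -0.8 − T → 0.5·T = -2.7 − (-0.8) = -1.9.
T = -1.9/0.5 = -3.8 dBFS.

-3.8 dBFS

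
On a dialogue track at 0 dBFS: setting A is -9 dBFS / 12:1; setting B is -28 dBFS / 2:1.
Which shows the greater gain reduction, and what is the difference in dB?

B, by 5.75 dB

A: 9 dB over, compressed to 0.75 dB over, so 8.25 dB of GR.
B: 28 dB over, compressed to 14 dB over, so 14 dB of GR.
B reduces 5.75 dB more.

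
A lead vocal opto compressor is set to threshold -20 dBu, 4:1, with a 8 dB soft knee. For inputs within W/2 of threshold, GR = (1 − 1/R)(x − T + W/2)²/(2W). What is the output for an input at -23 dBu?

x − T + W/2 = -23 − (-20) + 4 = 1.
GR = (1 − 1/4) × 1² / 16 = 0.75 × 1 / 16 = 0.046875 dB.
Output = -23 − 0.046875 = -23.046875 dBu.

-23.046875 dBu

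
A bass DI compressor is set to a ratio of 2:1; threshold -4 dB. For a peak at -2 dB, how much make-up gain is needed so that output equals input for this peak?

1 dB

The peak compresses to -4 + 2/2 = -3 dB.
To reach -2 dB requires -2 − (-3) = 1 dB of make-up.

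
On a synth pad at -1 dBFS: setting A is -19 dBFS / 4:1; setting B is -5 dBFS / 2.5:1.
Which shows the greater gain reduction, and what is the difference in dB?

A: GR = 18 − 18/4 = 13.5 dB.
B: GR = 4 − 4/2.5 = 2.4 dB.
A applies 11.1 dB more gain reduction.

A, by 11.1 dB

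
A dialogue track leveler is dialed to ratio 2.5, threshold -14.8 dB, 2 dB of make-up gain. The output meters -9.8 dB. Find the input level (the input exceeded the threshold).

Before make-up, the level was -9.8 − 2 = -11.8 dB.
The compressed level sits -11.8 − (-14.8) = 3 dB over threshold.
Input overshoot = R × output overshoot = 7.5 dB → input = -14.8 + 7.5 = -7.3 dB.

-7.3 dB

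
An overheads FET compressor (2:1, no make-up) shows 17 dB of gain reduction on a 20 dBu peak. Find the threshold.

-14 dBu

Input is 34 dB above T (since output overshoot × R = input overshoot: (3 − T)·2 = 20 − T gives T = -14 dBu).
Check: -14 + (20 − (-14))/2 = -14 + 17 = 3 dBu. ✓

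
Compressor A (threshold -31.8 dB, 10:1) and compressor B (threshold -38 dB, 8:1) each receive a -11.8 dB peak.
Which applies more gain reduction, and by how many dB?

B, by 4.925 dB

A: overshoot 20 dB → output overshoot 2 dB → GR 18 dB.
B: overshoot 26.2 dB → output overshoot 3.275 dB → GR 22.925 dB.
B applies 4.925 dB more gain reduction.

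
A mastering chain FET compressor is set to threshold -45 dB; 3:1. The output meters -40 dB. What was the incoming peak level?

-30 dB

Post-compression overshoot = -40 − (-45) = 5 dB.
Input overshoot = R × output overshoot = 15 dB → input = -45 + 15 = -30 dB.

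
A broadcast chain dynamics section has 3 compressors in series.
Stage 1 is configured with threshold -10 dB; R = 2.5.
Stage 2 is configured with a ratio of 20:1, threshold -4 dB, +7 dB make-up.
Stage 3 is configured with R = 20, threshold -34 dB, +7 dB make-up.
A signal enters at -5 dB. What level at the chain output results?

-25.35 dB

Stage 1: -5 dB is 5 dB over -10 dB; at 2.5:1 that becomes 2 dB over, giving -8 dB.
Stage 2: -8 dB ≤ -4 dB, so stage 2 doesn't engage; make-up brings it to -1 dB.
Stage 3: 33 dB above -34 dB, reduced 20:1 to 1.65 dB above → -32.35 dB; +7 dB make-up → -25.35 dB.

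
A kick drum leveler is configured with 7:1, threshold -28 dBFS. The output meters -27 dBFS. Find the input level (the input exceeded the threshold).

The compressed level sits -27 − (-28) = 1 dB over threshold.
Undo the ratio: input overshoot = 1 × 7 = 7 dB, giving input = -21 dBFS.

-21 dBFS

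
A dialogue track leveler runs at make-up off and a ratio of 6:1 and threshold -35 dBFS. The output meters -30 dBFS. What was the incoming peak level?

Post-compression overshoot = -30 − (-35) = 5 dB.
Input overshoot = R × output overshoot = 30 dB → input = -35 + 30 = -5 dBFS.

-5 dBFS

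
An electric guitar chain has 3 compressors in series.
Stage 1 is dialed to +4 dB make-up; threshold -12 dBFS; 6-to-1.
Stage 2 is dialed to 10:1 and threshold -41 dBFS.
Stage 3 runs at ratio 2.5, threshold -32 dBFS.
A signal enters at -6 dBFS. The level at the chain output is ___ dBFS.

Stage 1: -6 dBFS is 6 dB over -12 dBFS; at 6:1 that becomes 1 dB over, giving -11 dBFS; +4 dB make-up → -7 dBFS.
Stage 2: overshoot 34 dB → 34/10 = 3.4 dB → -37.6 dBFS.
Stage 3: -37.6 dBFS is at or below the -32 dBFS threshold — no compression; output -37.6 dBFS.

-37.6 dBFS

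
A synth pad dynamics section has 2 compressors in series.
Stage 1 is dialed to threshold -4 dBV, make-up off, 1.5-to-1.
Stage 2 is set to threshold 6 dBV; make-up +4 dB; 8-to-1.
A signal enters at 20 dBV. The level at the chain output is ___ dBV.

10.75 dBV

Stage 1: 24 dB above -4 dBV, reduced 1.5:1 to 16 dB above → 12 dBV.
Stage 2: 12 dBV is 6 dB over 6 dBV; at 8:1 that becomes 0.75 dB over, giving 6.75 dBV; +4 dB make-up → 10.75 dBV.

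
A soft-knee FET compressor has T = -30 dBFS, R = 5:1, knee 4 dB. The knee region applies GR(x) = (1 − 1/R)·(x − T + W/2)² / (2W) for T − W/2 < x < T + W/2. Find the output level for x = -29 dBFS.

-29.9 dBFS

x − T + W/2 = -29 − (-30) + 2 = 3.
GR = (1 − 1/5) × 3² / 8 = 0.8 × 9 / 8 = 0.9 dB.
Output = -29 − 0.9 = -29.9 dBFS.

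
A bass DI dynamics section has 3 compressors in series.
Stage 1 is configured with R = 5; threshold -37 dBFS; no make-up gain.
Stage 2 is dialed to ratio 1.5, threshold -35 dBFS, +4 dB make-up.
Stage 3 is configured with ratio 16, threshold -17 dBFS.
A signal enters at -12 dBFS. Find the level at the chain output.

Stage 1: 25 dB above -37 dBFS, reduced 5:1 to 5 dB above → -32 dBFS.
Stage 2: overshoot 3 dB → 3/1.5 = 2 dB → -33 dBFS; +4 dB make-up → -29 dBFS.
Stage 3: -29 dBFS is at or below the -17 dBFS threshold — no compression; output -29 dBFS.

-29 dBFS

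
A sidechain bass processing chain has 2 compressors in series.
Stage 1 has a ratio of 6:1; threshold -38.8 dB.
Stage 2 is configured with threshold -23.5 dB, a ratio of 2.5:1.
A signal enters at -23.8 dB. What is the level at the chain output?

Stage 1: 15 dB above -38.8 dB, reduced 6:1 to 2.5 dB above → -36.3 dB.
Stage 2: below threshold (-36.3 ≤ -23.5); passes unchanged; output -36.3 dB.

-36.3 dB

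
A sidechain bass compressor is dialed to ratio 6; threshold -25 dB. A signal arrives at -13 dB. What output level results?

-13 dB sits 12 dB over threshold.
6:1 compression reduces that to 12/6 = 2 dB over.
So the level is -25 + 2 = -23 dB.

-23 dB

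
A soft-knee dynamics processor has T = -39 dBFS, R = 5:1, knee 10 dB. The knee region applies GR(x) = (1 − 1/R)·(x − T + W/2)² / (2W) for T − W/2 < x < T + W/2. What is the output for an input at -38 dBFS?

x − T + W/2 = -38 − (-39) + 5 = 6.
GR = (1 − 1/5) × 6² / 20 = 0.8 × 36 / 20 = 1.44 dB.
Output = -38 − 1.44 = -39.44 dBFS.

-39.44 dBFS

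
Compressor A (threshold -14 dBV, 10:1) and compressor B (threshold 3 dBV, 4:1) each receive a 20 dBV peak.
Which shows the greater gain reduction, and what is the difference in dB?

A, by 17.85 dB

A: 34 dB over, compressed to 3.4 dB over, so 30.6 dB of GR.
B: 17 dB over, compressed to 4.25 dB over, so 12.75 dB of GR.
Difference: 17.85 dB in favour of A.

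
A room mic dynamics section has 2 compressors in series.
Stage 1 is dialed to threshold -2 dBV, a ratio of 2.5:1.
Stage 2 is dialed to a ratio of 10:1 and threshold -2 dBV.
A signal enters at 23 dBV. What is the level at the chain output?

Stage 1: overshoot 25 dB → 25/2.5 = 10 dB → 8 dBV.
Stage 2: 10 dB above -2 dBV, reduced 10:1 to 1 dB above → -1 dBV.

-1 dBV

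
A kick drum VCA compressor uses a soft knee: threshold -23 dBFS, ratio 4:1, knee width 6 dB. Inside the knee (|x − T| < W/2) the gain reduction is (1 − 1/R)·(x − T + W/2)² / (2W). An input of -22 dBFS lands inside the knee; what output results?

-23 dBFS

x − T + W/2 = -22 − (-23) + 3 = 4.
GR = (1 − 1/4) × 4² / 12 = 0.75 × 16 / 12 = 1 dB.
Output = -22 − 1 = -23 dBFS.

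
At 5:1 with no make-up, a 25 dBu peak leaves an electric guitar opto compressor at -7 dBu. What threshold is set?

-15 dBu

Let T be the threshold. Output overshoot = (input overshoot)/R, so -7 − T = (25 − T)/5.
5·(-7 − T) = 25 − T → 4·T = -35 − 25 = -60.
T = -60/4 = -15 dBu.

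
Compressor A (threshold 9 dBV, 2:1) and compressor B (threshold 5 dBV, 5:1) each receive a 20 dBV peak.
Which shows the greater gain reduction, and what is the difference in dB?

B, by 6.5 dB

A: GR = 11 − 11/2 = 5.5 dB.
B: GR = 15 − 15/5 = 12 dB.
Difference: 6.5 dB in favour of B.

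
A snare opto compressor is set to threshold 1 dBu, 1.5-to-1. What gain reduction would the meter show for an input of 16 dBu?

The signal is 15 dB above threshold.
A 1.5:1 ratio leaves 10 dB of that excess.
So the signal is attenuated by 15 − 10 = 5 dB.

5 dB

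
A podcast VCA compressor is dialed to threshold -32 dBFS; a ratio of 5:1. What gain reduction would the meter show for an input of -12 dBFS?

-12 dBFS exceeds the threshold by 20 dB.
At 5:1, output sits 20/5 = 4 dB above threshold.
So the signal is attenuated by 20 − 4 = 16 dB.

16 dB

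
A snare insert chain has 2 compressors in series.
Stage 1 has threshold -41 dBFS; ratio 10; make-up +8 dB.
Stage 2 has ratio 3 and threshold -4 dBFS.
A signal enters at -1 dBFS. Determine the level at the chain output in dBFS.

Stage 1: -1 dBFS is 40 dB over -41 dBFS; at 10:1 that becomes 4 dB over, giving -37 dBFS; +8 dB make-up → -29 dBFS.
Stage 2: -29 dBFS is at or below the -4 dBFS threshold — no compression; output -29 dBFS.

-29 dBFS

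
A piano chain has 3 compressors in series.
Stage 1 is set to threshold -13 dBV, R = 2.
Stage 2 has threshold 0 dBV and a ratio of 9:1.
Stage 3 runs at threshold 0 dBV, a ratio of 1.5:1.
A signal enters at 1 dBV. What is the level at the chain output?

Stage 1: overshoot 14 dB → 14/2 = 7 dB → -6 dBV.
Stage 2: -6 dBV is at or below the 0 dBV threshold — no compression; output -6 dBV.
Stage 3: -6 dBV ≤ 0 dBV, so stage 3 doesn't engage; output -6 dBV.

-6 dBV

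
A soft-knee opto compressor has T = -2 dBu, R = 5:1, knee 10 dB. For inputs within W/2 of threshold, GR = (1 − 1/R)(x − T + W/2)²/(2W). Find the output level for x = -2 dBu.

-3 dBu

x − T + W/2 = -2 − (-2) + 5 = 5.
GR = (1 − 1/5) × 5² / 20 = 0.8 × 25 / 20 = 1 dB.
Output = -2 − 1 = -3 dBu.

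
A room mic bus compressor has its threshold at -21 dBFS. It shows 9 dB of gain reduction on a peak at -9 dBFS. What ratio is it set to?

Input overshoot = -9 − (-21) = 12 dB.
Output overshoot = 12 − 9 = 3 dB.
Ratio = input overshoot / output overshoot = 12 / 3 = 4.

4:1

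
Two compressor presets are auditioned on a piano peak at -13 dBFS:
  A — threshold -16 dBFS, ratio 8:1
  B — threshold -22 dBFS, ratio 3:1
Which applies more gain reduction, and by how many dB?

B, by 3.375 dB

A: 3 dB over, compressed to 0.375 dB over, so 2.625 dB of GR.
B: 9 dB over, compressed to 3 dB over, so 6 dB of GR.
B applies 3.375 dB more gain reduction.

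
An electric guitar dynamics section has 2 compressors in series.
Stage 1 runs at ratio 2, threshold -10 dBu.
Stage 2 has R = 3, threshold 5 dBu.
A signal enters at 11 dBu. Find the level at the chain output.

Stage 1: 21 dB above -10 dBu, reduced 2:1 to 10.5 dB above → 0.5 dBu.
Stage 2: 0.5 dBu is at or below the 5 dBu threshold — no compression; output 0.5 dBu.

0.5 dBu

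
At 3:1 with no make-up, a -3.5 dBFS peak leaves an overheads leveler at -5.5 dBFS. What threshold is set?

Gain reduction = -3.5 − (-5.5) = 2 dB; output overshoot = GR / (R − 1) = 2 / 2 = 1 dB.
Threshold = output − output overshoot = -5.5 − 1 = -6.5 dBFS.

-6.5 dBFS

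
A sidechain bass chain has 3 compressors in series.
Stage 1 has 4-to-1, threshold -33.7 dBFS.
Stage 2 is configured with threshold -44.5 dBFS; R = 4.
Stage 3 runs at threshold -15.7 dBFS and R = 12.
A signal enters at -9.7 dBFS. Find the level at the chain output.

-40.3 dBFS

Stage 1: -9.7 dBFS is 24 dB over -33.7 dBFS; at 4:1 that becomes 6 dB over, giving -27.7 dBFS.
Stage 2: -27.7 dBFS is 16.8 dB over -44.5 dBFS; at 4:1 that becomes 4.2 dB over, giving -40.3 dBFS.
Stage 3: -40.3 dBFS is at or below the -15.7 dBFS threshold — no compression; output -40.3 dBFS.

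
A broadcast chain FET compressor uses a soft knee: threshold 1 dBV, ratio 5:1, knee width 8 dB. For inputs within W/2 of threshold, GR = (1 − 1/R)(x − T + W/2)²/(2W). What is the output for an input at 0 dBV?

-0.45 dBV

x − T + W/2 = 0 − 1 + 4 = 3.
GR = (1 − 1/5) × 3² / 16 = 0.8 × 9 / 16 = 0.45 dB.
Output = 0 − 0.45 = -0.45 dBV.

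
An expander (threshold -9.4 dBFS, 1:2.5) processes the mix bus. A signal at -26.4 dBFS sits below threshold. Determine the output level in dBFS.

Below threshold, a 1:2.5 expander applies gain = (2.5−1)×(T − x) of attenuation.
(2.5−1) × 17 = 25.5 dB, so output = -26.4 − 25.5 = -51.9 dBFS.

-51.9 dBFS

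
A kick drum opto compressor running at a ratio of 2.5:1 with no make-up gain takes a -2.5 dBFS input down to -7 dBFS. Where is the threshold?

Input is 7.5 dB above T (since output overshoot × R = input overshoot: (-7 − T)·2.5 = -2.5 − T gives T = -10 dBFS).
Check: -10 + (-2.5 − (-10))/2.5 = -10 + 3 = -7 dBFS. ✓

-10 dBFS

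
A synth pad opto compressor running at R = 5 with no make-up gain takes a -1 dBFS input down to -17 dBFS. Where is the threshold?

Gain reduction = -1 − (-17) = 16 dB; output overshoot = GR / (R − 1) = 16 / 4 = 4 dB.
Threshold = output − output overshoot = -17 − 4 = -21 dBFS.

-21 dBFS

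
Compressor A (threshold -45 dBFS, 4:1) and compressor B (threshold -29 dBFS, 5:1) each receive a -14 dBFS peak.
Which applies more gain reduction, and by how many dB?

A: 31 dB over, compressed to 7.75 dB over, so 23.25 dB of GR.
B: 15 dB over, compressed to 3 dB over, so 12 dB of GR.
Difference: 11.25 dB in favour of A.

A, by 11.25 dB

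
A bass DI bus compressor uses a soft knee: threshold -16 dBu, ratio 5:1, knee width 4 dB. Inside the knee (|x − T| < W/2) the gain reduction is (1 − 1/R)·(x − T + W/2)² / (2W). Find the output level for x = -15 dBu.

x − T + W/2 = -15 − (-16) + 2 = 3.
GR = (1 − 1/5) × 3² / 8 = 0.8 × 9 / 8 = 0.9 dB.
Output = -15 − 0.9 = -15.9 dBu.

-15.9 dBu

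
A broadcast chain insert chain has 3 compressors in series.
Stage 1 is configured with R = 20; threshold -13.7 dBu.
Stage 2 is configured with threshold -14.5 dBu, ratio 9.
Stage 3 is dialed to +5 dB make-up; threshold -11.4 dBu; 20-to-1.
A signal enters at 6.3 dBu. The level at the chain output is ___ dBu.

-9.3 dBu

Stage 1: 6.3 dBu is 20 dB over -13.7 dBu; at 20:1 that becomes 1 dB over, giving -12.7 dBu.
Stage 2: 1.8 dB above -14.5 dBu, reduced 9:1 to 0.2 dB above → -14.3 dBu.
Stage 3: below threshold (-14.3 ≤ -11.4); passes unchanged; make-up brings it to -9.3 dBu.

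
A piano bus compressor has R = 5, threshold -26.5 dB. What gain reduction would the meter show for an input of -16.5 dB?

The signal is 10 dB above threshold.
A 5:1 ratio leaves 2 dB of that excess.
So the signal is attenuated by 10 − 2 = 8 dB.

8 dB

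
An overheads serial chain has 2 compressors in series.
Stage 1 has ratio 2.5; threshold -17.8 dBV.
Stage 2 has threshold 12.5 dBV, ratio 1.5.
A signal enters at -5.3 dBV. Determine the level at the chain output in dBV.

-12.8 dBV

Stage 1: 12.5 dB above -17.8 dBV, reduced 2.5:1 to 5 dB above → -12.8 dBV.
Stage 2: below threshold (-12.8 ≤ 12.5); passes unchanged; output -12.8 dBV.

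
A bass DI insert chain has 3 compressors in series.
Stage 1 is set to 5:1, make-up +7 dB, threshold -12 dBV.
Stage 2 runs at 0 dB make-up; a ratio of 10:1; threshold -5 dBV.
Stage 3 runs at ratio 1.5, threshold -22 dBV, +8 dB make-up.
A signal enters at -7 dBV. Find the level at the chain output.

-2.6 dBV

Stage 1: -7 dBV is 5 dB over -12 dBV; at 5:1 that becomes 1 dB over, giving -11 dBV; +7 dB make-up → -4 dBV.
Stage 2: -4 dBV is 1 dB over -5 dBV; at 10:1 that becomes 0.1 dB over, giving -4.9 dBV.
Stage 3: 17.1 dB above -22 dBV, reduced 1.5:1 to 11.4 dB above → -10.6 dBV; +8 dB make-up → -2.6 dBV.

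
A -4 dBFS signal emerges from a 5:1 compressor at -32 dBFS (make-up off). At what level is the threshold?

-39 dBFS

Input is 35 dB above T (since output overshoot × R = input overshoot: (-32 − T)·5 = -4 − T gives T = -39 dBFS).
Check: -39 + (-4 − (-39))/5 = -39 + 7 = -32 dBFS. ✓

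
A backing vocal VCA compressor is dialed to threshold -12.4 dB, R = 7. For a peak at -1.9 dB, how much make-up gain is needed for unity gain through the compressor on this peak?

Overshoot 10.5 dB → 10.5/7 = 1.5 dB after compression, so the compressed level is -12.4 + 1.5 = -10.9 dB.
Make-up = target − compressed = -1.9 − (-10.9) = 9 dB.

9 dB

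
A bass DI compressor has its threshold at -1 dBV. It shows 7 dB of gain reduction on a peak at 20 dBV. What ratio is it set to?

Input overshoot = 20 − (-1) = 21 dB.
Output overshoot = 21 − 7 = 14 dB.
Ratio = input overshoot / output overshoot = 21 / 14 = 1.5.

1.5:1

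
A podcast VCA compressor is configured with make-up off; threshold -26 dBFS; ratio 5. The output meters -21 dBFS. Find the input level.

Post-compression overshoot = -21 − (-26) = 5 dB.
Before 5:1 compression the overshoot was 5 × 5 = 25 dB, so input = -26 + 25 = -1 dBFS.

-1 dBFS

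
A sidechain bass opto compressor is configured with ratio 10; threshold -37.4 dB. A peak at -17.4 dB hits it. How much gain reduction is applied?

Overshoot = -17.4 − (-37.4) = 20 dB.
At 10:1, output sits 20/10 = 2 dB above threshold.
GR = overshoot in − overshoot out = 20 − 2 = 18 dB.

18 dB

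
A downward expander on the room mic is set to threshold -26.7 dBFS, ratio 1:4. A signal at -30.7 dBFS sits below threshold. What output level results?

Below threshold, a 1:4 expander applies gain = (4−1)×(T − x) of attenuation.
(4−1) × 4 = 12 dB, so output = -30.7 − 12 = -42.7 dBFS.

-42.7 dBFS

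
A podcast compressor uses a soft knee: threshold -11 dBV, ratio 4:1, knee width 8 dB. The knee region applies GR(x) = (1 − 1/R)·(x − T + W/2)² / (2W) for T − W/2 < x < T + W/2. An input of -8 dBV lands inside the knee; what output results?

-10.296875 dBV

x − T + W/2 = -8 − (-11) + 4 = 7.
GR = (1 − 1/4) × 7² / 16 = 0.75 × 49 / 16 = 2.296875 dB.
Output = -8 − 2.296875 = -10.296875 dBV.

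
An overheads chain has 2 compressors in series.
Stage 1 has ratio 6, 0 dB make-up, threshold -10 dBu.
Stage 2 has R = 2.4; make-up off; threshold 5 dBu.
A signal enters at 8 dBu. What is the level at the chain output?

-7 dBu

Stage 1: 18 dB above -10 dBu, reduced 6:1 to 3 dB above → -7 dBu.
Stage 2: -7 dBu is at or below the 5 dBu threshold — no compression; output -7 dBu.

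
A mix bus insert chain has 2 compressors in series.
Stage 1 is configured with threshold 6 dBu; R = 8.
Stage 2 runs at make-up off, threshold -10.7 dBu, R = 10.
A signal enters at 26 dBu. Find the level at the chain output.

Stage 1: 26 dBu is 20 dB over 6 dBu; at 8:1 that becomes 2.5 dB over, giving 8.5 dBu.
Stage 2: 19.2 dB above -10.7 dBu, reduced 10:1 to 1.92 dB above → -8.78 dBu.

-8.78 dBu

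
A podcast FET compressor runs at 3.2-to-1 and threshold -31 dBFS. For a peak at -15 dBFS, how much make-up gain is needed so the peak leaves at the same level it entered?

Without make-up, output = threshold + overshoot/3.2 = -31 + 5 = -26 dBFS.
Gap to target: 11 dB.

11 dB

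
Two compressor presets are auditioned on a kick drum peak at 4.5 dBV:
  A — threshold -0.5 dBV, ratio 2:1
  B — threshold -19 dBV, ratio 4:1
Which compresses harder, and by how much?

B, by 15.125 dB

A: 5 dB over, compressed to 2.5 dB over, so 2.5 dB of GR.
B: 23.5 dB over, compressed to 5.875 dB over, so 17.625 dB of GR.
B applies 15.125 dB more gain reduction.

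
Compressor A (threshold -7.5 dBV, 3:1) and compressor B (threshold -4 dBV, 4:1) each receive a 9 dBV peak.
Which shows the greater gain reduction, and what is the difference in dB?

A: overshoot 16.5 dB → output overshoot 5.5 dB → GR 11 dB.
B: overshoot 13 dB → output overshoot 3.25 dB → GR 9.75 dB.
A reduces 1.25 dB more.

A, by 1.25 dB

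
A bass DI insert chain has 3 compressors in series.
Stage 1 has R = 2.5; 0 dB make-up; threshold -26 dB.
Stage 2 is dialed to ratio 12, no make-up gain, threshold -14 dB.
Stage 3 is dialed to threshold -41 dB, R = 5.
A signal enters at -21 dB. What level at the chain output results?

-37.6 dB

Stage 1: 5 dB above -26 dB, reduced 2.5:1 to 2 dB above → -24 dB.
Stage 2: -24 dB is at or below the -14 dB threshold — no compression; output -24 dB.
Stage 3: -24 dB is 17 dB over -41 dB; at 5:1 that becomes 3.4 dB over, giving -37.6 dB.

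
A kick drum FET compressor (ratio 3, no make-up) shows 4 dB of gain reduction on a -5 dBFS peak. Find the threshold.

-11 dBFS

Let T be the threshold. Output overshoot = (input overshoot)/R, so -9 − T = (-5 − T)/3.
3·(-9 − T) = -5 − T → 2·T = -27 − (-5) = -22.
T = -22/2 = -11 dBFS.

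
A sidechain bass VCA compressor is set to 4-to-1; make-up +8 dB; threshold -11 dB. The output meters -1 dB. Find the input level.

-3 dB

Remove make-up: -1 − 8 = -9 dB.
The compressed level sits -9 − (-11) = 2 dB over threshold.
Undo the ratio: input overshoot = 2 × 4 = 8 dB, giving input = -3 dB.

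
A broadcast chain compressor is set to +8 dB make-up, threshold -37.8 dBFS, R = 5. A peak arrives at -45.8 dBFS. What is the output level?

-45.8 dBFS is 8 dB below the -37.8 dBFS threshold, so no gain reduction is applied.
Make-up gain adds 8 dB: -45.8 + 8 = -37.8 dBFS.

-37.8 dBFS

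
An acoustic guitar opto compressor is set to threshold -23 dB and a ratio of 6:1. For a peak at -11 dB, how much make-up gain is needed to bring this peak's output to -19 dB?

2 dB

Overshoot 12 dB → 12/6 = 2 dB after compression, so the compressed level is -23 + 2 = -21 dB.
Make-up = target − compressed = -19 − (-21) = 2 dB.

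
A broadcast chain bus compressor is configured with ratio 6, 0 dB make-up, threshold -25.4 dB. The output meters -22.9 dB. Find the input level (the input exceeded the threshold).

The compressed level sits -22.9 − (-25.4) = 2.5 dB over threshold.
Before 6:1 compression the overshoot was 2.5 × 6 = 15 dB, so input = -25.4 + 15 = -10.4 dB.

-10.4 dB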